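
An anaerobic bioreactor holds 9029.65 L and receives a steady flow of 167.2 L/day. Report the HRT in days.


HRT = V / Q
= 9029.65 / 167.2
= 54.0051 days

54.0051 days


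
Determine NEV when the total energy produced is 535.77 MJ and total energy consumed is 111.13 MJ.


NEV = E_out - E_in
= 535.77 - 111.13
= 424.6400 MJ

424.6400 MJ


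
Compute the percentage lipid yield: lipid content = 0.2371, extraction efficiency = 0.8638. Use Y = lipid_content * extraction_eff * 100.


Y = lipid_content * extraction_eff * 100
= 0.2371 * 0.8638 * 100
= 20.4807%

20.4807%


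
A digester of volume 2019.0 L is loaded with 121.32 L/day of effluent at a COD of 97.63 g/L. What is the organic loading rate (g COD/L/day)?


OLR = Q * S / V
= 121.32 * 97.63 / 2019.0
= 5.8665 g/L/day

5.8665 g/L/day


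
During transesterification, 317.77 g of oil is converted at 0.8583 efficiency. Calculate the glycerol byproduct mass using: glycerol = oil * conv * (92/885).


glycerol = oil * conv * (92/885)
= 317.77 * 0.8583 * 92 / 885
= 28.3528 g

28.3528 g


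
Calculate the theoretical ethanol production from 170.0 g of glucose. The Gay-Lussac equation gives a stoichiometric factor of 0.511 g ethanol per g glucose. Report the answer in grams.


Theoretical ethanol yield: m_EtOH = 0.511 * m_glucose
m_EtOH = 0.511 * 170.0 = 86.8700 g

86.8700 g


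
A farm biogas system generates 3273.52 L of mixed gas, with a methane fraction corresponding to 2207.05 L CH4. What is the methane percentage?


CH4% = V_CH4 / V_total * 100
= 2207.05 / 3273.52 * 100
= 67.4213%

67.4213%


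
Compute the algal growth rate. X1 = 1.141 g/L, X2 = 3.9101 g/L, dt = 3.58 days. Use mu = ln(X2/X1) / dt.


mu = ln(X2/X1) / dt
= ln(3.9101/1.141) / 3.58
= 0.3440 per day

0.3440 per day


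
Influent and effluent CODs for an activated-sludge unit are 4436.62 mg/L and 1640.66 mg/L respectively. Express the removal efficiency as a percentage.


eta = (COD_in - COD_out) / COD_in * 100
= (4436.62 - 1640.66) / 4436.62 * 100
= 63.0200%

63.0200%


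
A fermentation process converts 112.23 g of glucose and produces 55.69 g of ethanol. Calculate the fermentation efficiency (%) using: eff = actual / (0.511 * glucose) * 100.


Fermentation efficiency = (actual / (0.511 * glucose)) * 100
= (55.69 / (0.511 * 112.23)) * 100
= 97.1063%

97.1063%


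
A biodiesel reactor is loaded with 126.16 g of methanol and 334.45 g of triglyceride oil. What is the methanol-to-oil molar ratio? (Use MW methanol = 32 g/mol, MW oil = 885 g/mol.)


Molar ratio = n_MeOH / n_oil = (MeOH/32) / (oil/885) = (MeOH * 885) / (32 * oil)
= (126.16 * 885) / (32 * 334.45)
= 10.4324

10.4324


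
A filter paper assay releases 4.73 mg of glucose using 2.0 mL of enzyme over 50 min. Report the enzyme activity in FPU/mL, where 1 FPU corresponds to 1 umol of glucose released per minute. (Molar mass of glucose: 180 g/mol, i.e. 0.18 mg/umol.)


Activity = glucose_mg / (0.18 mg/umol * V_mL * t_min)
= 4.73 / (0.18 * 2.0 * 50)
= 0.2628 FPU/mL

0.2628 FPU/mL


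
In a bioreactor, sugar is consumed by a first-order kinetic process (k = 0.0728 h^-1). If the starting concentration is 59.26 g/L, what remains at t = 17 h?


S = S0 * exp(-k * t)
S = 59.26 * exp(-0.0728 * 17)
S = 17.1901 g/L

17.1901 g/L


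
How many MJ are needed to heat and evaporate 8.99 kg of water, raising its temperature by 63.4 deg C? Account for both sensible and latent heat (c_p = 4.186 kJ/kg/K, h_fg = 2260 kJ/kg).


E = m_water * (4.186 * dT + 2260) / 1000
= 8.99 * (4.186 * 63.4 + 2260) / 1000
= 22.7033 MJ

22.7033 MJ


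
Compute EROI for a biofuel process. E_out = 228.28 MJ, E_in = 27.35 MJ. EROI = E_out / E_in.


EROI = E_out / E_in
= 228.28 / 27.35
= 8.3466

8.3466


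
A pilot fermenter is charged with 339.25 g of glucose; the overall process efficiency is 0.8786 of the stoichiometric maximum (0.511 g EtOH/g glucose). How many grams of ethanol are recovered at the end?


Actual ethanol: m = 0.511 * 339.25 * 0.8786
m = 152.3112 g

152.3112 g


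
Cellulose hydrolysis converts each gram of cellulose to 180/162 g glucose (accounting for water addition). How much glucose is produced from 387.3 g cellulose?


glucose = cellulose * 180/162
= 387.3 * 180/162
= 430.3333 g

430.3333 g


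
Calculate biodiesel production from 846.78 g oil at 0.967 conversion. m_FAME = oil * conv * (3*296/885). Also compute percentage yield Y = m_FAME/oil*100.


m_FAME = oil * conv * (3 * 296 / 885) = oil * conv * (888/885)
= 846.78 * 0.967 * 888 / 885
= 821.6120 g
Y = m_FAME / oil * 100 = conv * (888/885) * 100
= 0.967 * 888 / 885 * 100
= 97.03%

821.6120 g FAME; Y = 97.03%


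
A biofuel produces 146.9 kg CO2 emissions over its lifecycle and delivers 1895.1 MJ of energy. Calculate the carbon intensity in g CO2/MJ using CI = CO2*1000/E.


CI = CO2 * 1000 / E
= 146.9 * 1000 / 1895.1
= 77.5157 g CO2/MJ

77.5157 g CO2/MJ


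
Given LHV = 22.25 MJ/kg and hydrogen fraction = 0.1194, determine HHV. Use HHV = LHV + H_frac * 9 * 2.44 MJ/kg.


HHV = LHV + H_frac * 9 * 2.44
= 22.25 + 0.1194 * 9 * 2.44
= 24.8720 MJ/kg

24.8720 MJ/kg


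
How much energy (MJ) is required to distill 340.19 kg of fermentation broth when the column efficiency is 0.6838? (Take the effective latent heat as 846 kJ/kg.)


E = m * 846 / (eta * 1000)
= 340.19 * 846 / (0.6838 * 1000)
= 420.8844 MJ

420.8844 MJ


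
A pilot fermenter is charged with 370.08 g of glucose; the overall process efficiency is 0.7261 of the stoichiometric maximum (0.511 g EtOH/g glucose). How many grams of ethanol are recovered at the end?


Actual ethanol: m = 0.511 * 370.08 * 0.7261
m = 137.3134 g

137.3134 g


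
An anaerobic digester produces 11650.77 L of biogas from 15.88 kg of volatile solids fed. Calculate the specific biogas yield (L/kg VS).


Y = V / VS
= 11650.77 / 15.88
= 733.6757 L/kg VS

733.6757 L/kg VS


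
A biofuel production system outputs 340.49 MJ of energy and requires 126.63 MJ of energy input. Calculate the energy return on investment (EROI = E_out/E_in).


EROI = E_out / E_in
= 340.49 / 126.63
= 2.6889

2.6889


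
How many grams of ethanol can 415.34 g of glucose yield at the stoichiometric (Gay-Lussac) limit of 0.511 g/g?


Theoretical ethanol yield: m_EtOH = 0.511 * m_glucose
m_EtOH = 0.511 * 415.34 = 212.2387 g

212.2387 g


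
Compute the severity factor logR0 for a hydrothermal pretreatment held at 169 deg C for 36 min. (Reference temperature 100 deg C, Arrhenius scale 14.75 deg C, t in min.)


logR0 = log10(t * exp((T - 100) / 14.75))
= log10(36 * exp((169 - 100) / 14.75))
= 3.5879

3.5879


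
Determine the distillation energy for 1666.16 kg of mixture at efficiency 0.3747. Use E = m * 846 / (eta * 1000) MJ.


E = m * 846 / (eta * 1000)
= 1666.16 * 846 / (0.3747 * 1000)
= 3761.8665 MJ

3761.8665 MJ


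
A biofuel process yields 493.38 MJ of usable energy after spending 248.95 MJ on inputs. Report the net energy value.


NEV = E_out - E_in
= 493.38 - 248.95
= 244.4300 MJ

244.4300 MJ


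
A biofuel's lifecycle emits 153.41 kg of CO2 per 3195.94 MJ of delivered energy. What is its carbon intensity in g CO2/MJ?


CI = CO2 * 1000 / E
= 153.41 * 1000 / 3195.94
= 48.0015 g CO2/MJ

48.0015 g CO2/MJ


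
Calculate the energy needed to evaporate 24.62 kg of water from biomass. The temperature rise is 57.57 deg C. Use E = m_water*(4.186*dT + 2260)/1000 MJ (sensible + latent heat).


E = m_water * (4.186 * dT + 2260) / 1000
= 24.62 * (4.186 * 57.57 + 2260) / 1000
= 61.5743 MJ

61.5743 MJ


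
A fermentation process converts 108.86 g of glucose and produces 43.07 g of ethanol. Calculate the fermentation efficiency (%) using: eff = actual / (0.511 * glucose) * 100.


Fermentation efficiency = (actual / (0.511 * glucose)) * 100
= (43.07 / (0.511 * 108.86)) * 100
= 77.4258%

77.4258%


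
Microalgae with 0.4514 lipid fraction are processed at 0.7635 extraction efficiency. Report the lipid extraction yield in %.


Y = lipid_content * extraction_eff * 100
= 0.4514 * 0.7635 * 100
= 34.4644%

34.4644%


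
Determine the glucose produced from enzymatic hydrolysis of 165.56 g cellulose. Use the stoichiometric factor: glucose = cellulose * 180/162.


glucose = cellulose * 180/162
= 165.56 * 180/162
= 183.9556 g

183.9556 g


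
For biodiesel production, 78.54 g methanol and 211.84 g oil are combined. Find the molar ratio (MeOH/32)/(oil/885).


Molar ratio = n_MeOH / n_oil = (MeOH/32) / (oil/885) = (MeOH * 885) / (32 * oil)
= (78.54 * 885) / (32 * 211.84)
= 10.2536

10.2536


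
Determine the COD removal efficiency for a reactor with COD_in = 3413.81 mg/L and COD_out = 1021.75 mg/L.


eta = (COD_in - COD_out) / COD_in * 100
= (3413.81 - 1021.75) / 3413.81 * 100
= 70.0701%

70.0701%


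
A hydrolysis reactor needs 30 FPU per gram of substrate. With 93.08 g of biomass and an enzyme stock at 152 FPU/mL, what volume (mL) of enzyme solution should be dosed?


V = dosage * m_sub / activity
V = 30 * 93.08 / 152
V = 18.3711 mL

18.3711 mL


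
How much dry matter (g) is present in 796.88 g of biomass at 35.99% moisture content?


Wd = Ww * (1 - MC/100)
= 796.88 * (1 - 35.99/100)
= 510.0829 g

510.0829 g


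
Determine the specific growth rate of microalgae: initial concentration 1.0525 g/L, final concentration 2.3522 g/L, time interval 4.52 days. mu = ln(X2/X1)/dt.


mu = ln(X2/X1) / dt
= ln(2.3522/1.0525) / 4.52
= 0.1779 per day

0.1779 per day


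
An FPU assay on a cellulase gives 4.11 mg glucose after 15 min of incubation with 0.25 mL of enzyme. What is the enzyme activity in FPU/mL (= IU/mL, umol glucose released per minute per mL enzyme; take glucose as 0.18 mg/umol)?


Activity = glucose_mg / (0.18 mg/umol * V_mL * t_min)
= 4.11 / (0.18 * 0.25 * 15)
= 6.0889 FPU/mL

6.0889 FPU/mL


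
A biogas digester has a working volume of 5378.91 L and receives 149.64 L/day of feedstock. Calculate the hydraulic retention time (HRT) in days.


HRT = V / Q
= 5378.91 / 149.64
= 35.9457 days

35.9457 days


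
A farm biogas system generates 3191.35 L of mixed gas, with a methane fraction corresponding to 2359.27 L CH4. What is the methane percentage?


CH4% = V_CH4 / V_total * 100
= 2359.27 / 3191.35 * 100
= 73.9270%

73.9270%


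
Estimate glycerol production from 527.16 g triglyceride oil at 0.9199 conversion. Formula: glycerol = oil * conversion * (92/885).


glycerol = oil * conv * (92/885)
= 527.16 * 0.9199 * 92 / 885
= 50.4113 g

50.4113 g


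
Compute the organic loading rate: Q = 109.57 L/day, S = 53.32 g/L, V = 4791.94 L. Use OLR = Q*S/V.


OLR = Q * S / V
= 109.57 * 53.32 / 4791.94
= 1.2192 g/L/day

1.2192 g/L/day


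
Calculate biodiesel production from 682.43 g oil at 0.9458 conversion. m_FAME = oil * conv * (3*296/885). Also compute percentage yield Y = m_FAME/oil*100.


m_FAME = oil * conv * (3 * 296 / 885) = oil * conv * (888/885)
= 682.43 * 0.9458 * 888 / 885
= 647.6302 g
Y = m_FAME / oil * 100 = conv * (888/885) * 100
= 0.9458 * 888 / 885 * 100
= 94.90%

647.6302 g FAME; Y = 94.90%


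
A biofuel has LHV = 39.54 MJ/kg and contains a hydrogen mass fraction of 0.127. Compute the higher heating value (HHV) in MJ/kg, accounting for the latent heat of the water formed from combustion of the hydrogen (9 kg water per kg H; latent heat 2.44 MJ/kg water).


HHV = LHV + H_frac * 9 * 2.44
= 39.54 + 0.127 * 9 * 2.44
= 42.3289 MJ/kg

42.3289 MJ/kg


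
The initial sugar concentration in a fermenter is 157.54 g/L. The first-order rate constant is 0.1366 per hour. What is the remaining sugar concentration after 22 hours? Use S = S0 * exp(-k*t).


S = S0 * exp(-k * t)
S = 157.54 * exp(-0.1366 * 22)
S = 7.8028 g/L

7.8028 g/L


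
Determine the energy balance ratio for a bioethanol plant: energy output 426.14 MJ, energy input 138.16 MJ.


EROI = E_out / E_in
= 426.14 / 138.16
= 3.0844

3.0844


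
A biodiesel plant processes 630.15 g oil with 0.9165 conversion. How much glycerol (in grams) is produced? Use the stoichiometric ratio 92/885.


glycerol = oil * conv * (92/885)
= 630.15 * 0.9165 * 92 / 885
= 60.0373 g

60.0373 g


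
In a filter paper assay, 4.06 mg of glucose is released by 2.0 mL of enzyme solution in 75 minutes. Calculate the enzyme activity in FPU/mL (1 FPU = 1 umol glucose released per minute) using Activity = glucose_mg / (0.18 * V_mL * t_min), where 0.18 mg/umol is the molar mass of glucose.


Activity = glucose_mg / (0.18 mg/umol * V_mL * t_min)
= 4.06 / (0.18 * 2.0 * 75)
= 0.1504 FPU/mL

0.1504 FPU/mL


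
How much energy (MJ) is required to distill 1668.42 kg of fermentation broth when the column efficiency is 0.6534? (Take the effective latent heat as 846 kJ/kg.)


E = m * 846 / (eta * 1000)
= 1668.42 * 846 / (0.6534 * 1000)
= 2160.2132 MJ

2160.2132 MJ


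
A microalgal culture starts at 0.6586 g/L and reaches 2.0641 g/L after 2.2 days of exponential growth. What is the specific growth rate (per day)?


mu = ln(X2/X1) / dt
= ln(2.0641/0.6586) / 2.2
= 0.5192 per day

0.5192 per day


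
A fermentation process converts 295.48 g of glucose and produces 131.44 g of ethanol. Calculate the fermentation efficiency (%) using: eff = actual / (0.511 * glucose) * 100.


Fermentation efficiency = (actual / (0.511 * glucose)) * 100
= (131.44 / (0.511 * 295.48)) * 100
= 87.0520%

87.0520%


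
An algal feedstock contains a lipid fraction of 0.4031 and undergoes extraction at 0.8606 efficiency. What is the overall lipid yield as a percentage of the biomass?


Y = lipid_content * extraction_eff * 100
= 0.4031 * 0.8606 * 100
= 34.6908%

34.6908%


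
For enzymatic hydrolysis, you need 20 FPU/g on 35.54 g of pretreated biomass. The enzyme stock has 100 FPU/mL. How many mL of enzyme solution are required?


V = dosage * m_sub / activity
V = 20 * 35.54 / 100
V = 7.1080 mL

7.1080 mL


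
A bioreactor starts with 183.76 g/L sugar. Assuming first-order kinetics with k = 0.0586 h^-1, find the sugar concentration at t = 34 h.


S = S0 * exp(-k * t)
S = 183.76 * exp(-0.0586 * 34)
S = 25.0589 g/L

25.0589 g/L


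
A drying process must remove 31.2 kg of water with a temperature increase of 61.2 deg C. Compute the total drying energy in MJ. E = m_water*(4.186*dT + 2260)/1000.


E = m_water * (4.186 * dT + 2260) / 1000
= 31.2 * (4.186 * 61.2 + 2260) / 1000
= 78.5049 MJ

78.5049 MJ


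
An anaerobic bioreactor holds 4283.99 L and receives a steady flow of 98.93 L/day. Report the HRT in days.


HRT = V / Q
= 4283.99 / 98.93
= 43.3032 days

43.3032 days


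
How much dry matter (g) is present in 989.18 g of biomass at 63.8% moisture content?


Wd = Ww * (1 - MC/100)
= 989.18 * (1 - 63.8/100)
= 358.0832 g

358.0832 g


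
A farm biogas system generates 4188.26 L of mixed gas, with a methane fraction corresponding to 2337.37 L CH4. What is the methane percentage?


CH4% = V_CH4 / V_total * 100
= 2337.37 / 4188.26 * 100
= 55.8077%

55.8077%


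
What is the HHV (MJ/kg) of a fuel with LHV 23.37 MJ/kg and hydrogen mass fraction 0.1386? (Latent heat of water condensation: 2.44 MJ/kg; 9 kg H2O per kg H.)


HHV = LHV + H_frac * 9 * 2.44
= 23.37 + 0.1386 * 9 * 2.44
= 26.4137 MJ/kg

26.4137 MJ/kg


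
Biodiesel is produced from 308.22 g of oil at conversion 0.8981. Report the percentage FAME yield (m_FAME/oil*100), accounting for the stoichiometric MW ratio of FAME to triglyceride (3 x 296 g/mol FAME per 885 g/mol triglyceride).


m_FAME = oil * conv * (3 * 296 / 885) = oil * conv * (888/885)
= 308.22 * 0.8981 * 888 / 885
= 277.7507 g
Y = m_FAME / oil * 100 = conv * (888/885) * 100
= 0.8981 * 888 / 885 * 100
= 90.11%

90.11%


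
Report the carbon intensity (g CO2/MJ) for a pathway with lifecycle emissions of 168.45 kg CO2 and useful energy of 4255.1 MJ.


CI = CO2 * 1000 / E
= 168.45 * 1000 / 4255.1
= 39.5878 g CO2/MJ

39.5878 g CO2/MJ


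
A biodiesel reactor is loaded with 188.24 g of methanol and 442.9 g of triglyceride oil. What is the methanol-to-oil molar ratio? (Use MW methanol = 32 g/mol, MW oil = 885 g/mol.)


Molar ratio = n_MeOH / n_oil = (MeOH/32) / (oil/885) = (MeOH * 885) / (32 * oil)
= (188.24 * 885) / (32 * 442.9)
= 11.7544

11.7544


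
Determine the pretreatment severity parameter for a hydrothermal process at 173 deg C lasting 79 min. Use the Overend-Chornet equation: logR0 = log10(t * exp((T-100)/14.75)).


logR0 = log10(t * exp((T - 100) / 14.75))
= log10(79 * exp((173 - 100) / 14.75))
= 4.0470

4.0470


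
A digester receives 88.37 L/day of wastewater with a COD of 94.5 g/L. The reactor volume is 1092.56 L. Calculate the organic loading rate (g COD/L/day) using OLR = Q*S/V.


OLR = Q * S / V
= 88.37 * 94.5 / 1092.56
= 7.6435 g/L/day

7.6435 g/L/day


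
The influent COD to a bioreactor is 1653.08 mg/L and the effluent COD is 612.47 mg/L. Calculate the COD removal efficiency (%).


eta = (COD_in - COD_out) / COD_in * 100
= (1653.08 - 612.47) / 1653.08 * 100
= 62.9498%

62.9498%


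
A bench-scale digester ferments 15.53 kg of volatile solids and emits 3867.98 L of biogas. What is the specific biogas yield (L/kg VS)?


Y = V / VS
= 3867.98 / 15.53
= 249.0650 L/kg VS

249.0650 L/kg VS


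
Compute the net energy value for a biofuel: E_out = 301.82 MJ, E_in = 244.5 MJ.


NEV = E_out - E_in
= 301.82 - 244.5
= 57.3200 MJ

57.3200 MJ


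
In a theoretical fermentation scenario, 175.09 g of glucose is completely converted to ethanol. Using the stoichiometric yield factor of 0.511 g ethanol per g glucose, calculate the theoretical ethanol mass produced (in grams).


Theoretical ethanol yield: m_EtOH = 0.511 * m_glucose
m_EtOH = 0.511 * 175.09 = 89.4710 g

89.4710 g


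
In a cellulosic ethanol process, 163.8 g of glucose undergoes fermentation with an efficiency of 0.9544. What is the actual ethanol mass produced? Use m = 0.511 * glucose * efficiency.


Actual ethanol: m = 0.511 * 163.8 * 0.9544
m = 79.8850 g

79.8850 g


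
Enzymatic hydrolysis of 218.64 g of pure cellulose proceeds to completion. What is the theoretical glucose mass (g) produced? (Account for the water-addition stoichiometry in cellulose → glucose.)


glucose = cellulose * 180/162
= 218.64 * 180/162
= 242.9333 g

242.9333 g


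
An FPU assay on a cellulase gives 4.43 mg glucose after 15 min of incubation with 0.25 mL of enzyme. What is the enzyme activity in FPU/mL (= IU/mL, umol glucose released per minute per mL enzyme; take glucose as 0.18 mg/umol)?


Activity = glucose_mg / (0.18 mg/umol * V_mL * t_min)
= 4.43 / (0.18 * 0.25 * 15)
= 6.5630 FPU/mL

6.5630 FPU/mL


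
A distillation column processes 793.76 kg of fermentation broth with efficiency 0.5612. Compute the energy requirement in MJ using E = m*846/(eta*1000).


E = m * 846 / (eta * 1000)
= 793.76 * 846 / (0.5612 * 1000)
= 1196.5805 MJ

1196.5805 MJ


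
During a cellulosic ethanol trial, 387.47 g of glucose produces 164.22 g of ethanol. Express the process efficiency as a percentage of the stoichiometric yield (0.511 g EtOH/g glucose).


Fermentation efficiency = (actual / (0.511 * glucose)) * 100
= (164.22 / (0.511 * 387.47)) * 100
= 82.9406%

82.9406%


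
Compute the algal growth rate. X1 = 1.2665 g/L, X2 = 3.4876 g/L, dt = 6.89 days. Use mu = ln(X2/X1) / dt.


mu = ln(X2/X1) / dt
= ln(3.4876/1.2665) / 6.89
= 0.1470 per day

0.1470 per day


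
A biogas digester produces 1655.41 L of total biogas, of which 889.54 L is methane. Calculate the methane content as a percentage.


CH4% = V_CH4 / V_total * 100
= 889.54 / 1655.41 * 100
= 53.7353%

53.7353%


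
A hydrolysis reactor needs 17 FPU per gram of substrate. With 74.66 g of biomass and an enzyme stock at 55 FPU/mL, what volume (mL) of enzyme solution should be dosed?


V = dosage * m_sub / activity
V = 17 * 74.66 / 55
V = 23.0767 mL

23.0767 mL


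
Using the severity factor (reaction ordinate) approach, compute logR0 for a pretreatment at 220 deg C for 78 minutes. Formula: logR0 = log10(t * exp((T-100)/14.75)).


logR0 = log10(t * exp((T - 100) / 14.75))
= log10(78 * exp((220 - 100) / 14.75))
= 5.4253

5.4253


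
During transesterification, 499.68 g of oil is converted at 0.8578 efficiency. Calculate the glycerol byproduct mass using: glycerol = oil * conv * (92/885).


glycerol = oil * conv * (92/885)
= 499.68 * 0.8578 * 92 / 885
= 44.5577 g

44.5577 g


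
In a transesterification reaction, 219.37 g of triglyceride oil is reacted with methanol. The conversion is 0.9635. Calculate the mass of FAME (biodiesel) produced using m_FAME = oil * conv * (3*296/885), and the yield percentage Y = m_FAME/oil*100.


m_FAME = oil * conv * (3 * 296 / 885) = oil * conv * (888/885)
= 219.37 * 0.9635 * 888 / 885
= 212.0795 g
Y = m_FAME / oil * 100 = conv * (888/885) * 100
= 0.9635 * 888 / 885 * 100
= 96.68%

212.0795 g FAME; Y = 96.68%


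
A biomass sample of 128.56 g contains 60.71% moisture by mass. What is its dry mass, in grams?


Wd = Ww * (1 - MC/100)
= 128.56 * (1 - 60.71/100)
= 50.5112 g

50.5112 g


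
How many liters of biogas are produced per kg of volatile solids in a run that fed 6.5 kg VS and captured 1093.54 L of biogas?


Y = V / VS
= 1093.54 / 6.5
= 168.2369 L/kg VS

168.2369 L/kg VS


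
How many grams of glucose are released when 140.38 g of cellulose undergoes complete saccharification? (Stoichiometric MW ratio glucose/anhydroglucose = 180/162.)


glucose = cellulose * 180/162
= 140.38 * 180/162
= 155.9778 g

155.9778 g


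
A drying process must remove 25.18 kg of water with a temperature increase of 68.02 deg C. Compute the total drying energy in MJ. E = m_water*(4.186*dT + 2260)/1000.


E = m_water * (4.186 * dT + 2260) / 1000
= 25.18 * (4.186 * 68.02 + 2260) / 1000
= 64.0763 MJ

64.0763 MJ


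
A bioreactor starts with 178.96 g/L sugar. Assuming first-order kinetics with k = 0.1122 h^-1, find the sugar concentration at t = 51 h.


S = S0 * exp(-k * t)
S = 178.96 * exp(-0.1122 * 51)
S = 0.5856 g/L

0.5856 g/L


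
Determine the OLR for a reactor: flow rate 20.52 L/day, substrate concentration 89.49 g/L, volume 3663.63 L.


OLR = Q * S / V
= 20.52 * 89.49 / 3663.63
= 0.5012 g/L/day

0.5012 g/L/day


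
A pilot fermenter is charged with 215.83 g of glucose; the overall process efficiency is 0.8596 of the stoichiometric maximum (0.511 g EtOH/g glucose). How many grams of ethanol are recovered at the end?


Actual ethanol: m = 0.511 * 215.83 * 0.8596
m = 94.8045 g

94.8045 g


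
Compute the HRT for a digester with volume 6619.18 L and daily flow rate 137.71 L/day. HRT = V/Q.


HRT = V / Q
= 6619.18 / 137.71
= 48.0661 days

48.0661 days


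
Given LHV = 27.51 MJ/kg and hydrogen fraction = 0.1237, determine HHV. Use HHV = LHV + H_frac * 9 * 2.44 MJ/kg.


HHV = LHV + H_frac * 9 * 2.44
= 27.51 + 0.1237 * 9 * 2.44
= 30.2265 MJ/kg

30.2265 MJ/kg


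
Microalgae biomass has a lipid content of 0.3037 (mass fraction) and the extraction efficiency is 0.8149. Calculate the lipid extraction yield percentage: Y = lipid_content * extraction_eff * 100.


Y = lipid_content * extraction_eff * 100
= 0.3037 * 0.8149 * 100
= 24.7485%

24.7485%


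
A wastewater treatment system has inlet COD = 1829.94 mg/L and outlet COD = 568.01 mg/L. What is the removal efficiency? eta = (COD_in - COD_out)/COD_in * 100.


eta = (COD_in - COD_out) / COD_in * 100
= (1829.94 - 568.01) / 1829.94 * 100
= 68.9602%

68.9602%


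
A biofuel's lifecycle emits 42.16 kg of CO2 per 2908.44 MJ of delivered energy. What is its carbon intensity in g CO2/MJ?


CI = CO2 * 1000 / E
= 42.16 * 1000 / 2908.44
= 14.4957 g CO2/MJ

14.4957 g CO2/MJ


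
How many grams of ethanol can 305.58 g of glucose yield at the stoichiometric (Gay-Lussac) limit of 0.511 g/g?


Theoretical ethanol yield: m_EtOH = 0.511 * m_glucose
m_EtOH = 0.511 * 305.58 = 156.1514 g

156.1514 g


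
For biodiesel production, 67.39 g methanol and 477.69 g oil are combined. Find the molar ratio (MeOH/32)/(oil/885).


Molar ratio = n_MeOH / n_oil = (MeOH/32) / (oil/885) = (MeOH * 885) / (32 * oil)
= (67.39 * 885) / (32 * 477.69)
= 3.9016

3.9016


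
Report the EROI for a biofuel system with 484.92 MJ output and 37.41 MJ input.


EROI = E_out / E_in
= 484.92 / 37.41
= 12.9623

12.9623


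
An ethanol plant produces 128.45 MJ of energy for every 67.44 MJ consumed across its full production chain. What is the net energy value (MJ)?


NEV = E_out - E_in
= 128.45 - 67.44
= 61.0100 MJ

61.0100 MJ


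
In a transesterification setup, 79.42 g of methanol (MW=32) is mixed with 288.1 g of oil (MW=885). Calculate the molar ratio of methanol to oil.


Molar ratio = n_MeOH / n_oil = (MeOH/32) / (oil/885) = (MeOH * 885) / (32 * oil)
= (79.42 * 885) / (32 * 288.1)
= 7.6239

7.6239


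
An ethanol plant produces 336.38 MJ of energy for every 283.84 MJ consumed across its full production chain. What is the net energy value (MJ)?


NEV = E_out - E_in
= 336.38 - 283.84
= 52.5400 MJ

52.5400 MJ


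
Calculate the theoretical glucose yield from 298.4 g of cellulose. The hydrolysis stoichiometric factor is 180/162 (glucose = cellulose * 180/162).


glucose = cellulose * 180/162
= 298.4 * 180/162
= 331.5556 g

331.5556 g


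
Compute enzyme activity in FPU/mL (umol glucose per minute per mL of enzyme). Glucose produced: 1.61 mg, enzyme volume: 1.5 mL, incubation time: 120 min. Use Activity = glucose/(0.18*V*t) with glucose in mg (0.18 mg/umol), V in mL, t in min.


Activity = glucose_mg / (0.18 mg/umol * V_mL * t_min)
= 1.61 / (0.18 * 1.5 * 120)
= 0.0497 FPU/mL

0.0497 FPU/mL


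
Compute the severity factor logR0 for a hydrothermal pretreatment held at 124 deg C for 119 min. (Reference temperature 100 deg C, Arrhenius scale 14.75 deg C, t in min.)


logR0 = log10(t * exp((T - 100) / 14.75))
= log10(119 * exp((124 - 100) / 14.75))
= 2.7822

2.7822


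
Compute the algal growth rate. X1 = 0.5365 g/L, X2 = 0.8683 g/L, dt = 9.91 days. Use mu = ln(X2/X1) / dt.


mu = ln(X2/X1) / dt
= ln(0.8683/0.5365) / 9.91
= 0.0486 per day

0.0486 per day


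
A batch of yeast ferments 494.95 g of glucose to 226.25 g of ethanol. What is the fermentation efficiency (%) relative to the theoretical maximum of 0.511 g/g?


Fermentation efficiency = (actual / (0.511 * glucose)) * 100
= (226.25 / (0.511 * 494.95)) * 100
= 89.4554%

89.4554%


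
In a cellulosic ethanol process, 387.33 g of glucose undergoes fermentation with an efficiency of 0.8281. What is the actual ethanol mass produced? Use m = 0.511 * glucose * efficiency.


Actual ethanol: m = 0.511 * 387.33 * 0.8281
m = 163.9022 g

163.9022 g


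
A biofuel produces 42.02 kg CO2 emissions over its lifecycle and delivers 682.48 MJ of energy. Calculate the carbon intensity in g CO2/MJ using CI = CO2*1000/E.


CI = CO2 * 1000 / E
= 42.02 * 1000 / 682.48
= 61.5696 g CO2/MJ

61.5696 g CO2/MJ


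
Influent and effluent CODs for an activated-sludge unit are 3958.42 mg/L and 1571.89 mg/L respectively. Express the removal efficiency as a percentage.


eta = (COD_in - COD_out) / COD_in * 100
= (3958.42 - 1571.89) / 3958.42 * 100
= 60.2900%

60.2900%


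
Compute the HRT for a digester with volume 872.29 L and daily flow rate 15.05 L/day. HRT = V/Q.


HRT = V / Q
= 872.29 / 15.05
= 57.9595 days

57.9595 days


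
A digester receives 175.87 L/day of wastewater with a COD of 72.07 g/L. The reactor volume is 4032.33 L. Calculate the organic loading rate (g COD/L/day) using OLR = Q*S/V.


OLR = Q * S / V
= 175.87 * 72.07 / 4032.33
= 3.1433 g/L/day

3.1433 g/L/day


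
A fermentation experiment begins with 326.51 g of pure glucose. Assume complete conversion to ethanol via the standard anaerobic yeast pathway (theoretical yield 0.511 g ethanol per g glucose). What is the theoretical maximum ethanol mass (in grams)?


Theoretical ethanol yield: m_EtOH = 0.511 * m_glucose
m_EtOH = 0.511 * 326.51 = 166.8466 g

166.8466 g


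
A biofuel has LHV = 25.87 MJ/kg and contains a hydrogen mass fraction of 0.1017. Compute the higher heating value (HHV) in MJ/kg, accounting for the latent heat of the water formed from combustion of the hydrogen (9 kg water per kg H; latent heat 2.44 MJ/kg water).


HHV = LHV + H_frac * 9 * 2.44
= 25.87 + 0.1017 * 9 * 2.44
= 28.1033 MJ/kg

28.1033 MJ/kg


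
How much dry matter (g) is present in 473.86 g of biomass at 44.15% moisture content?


Wd = Ww * (1 - MC/100)
= 473.86 * (1 - 44.15/100)
= 264.6508 g

264.6508 g


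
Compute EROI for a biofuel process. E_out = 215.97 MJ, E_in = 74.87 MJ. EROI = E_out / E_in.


EROI = E_out / E_in
= 215.97 / 74.87
= 2.8846

2.8846


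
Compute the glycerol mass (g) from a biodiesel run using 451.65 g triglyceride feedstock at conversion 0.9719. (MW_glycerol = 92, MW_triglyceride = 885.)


glycerol = oil * conv * (92/885)
= 451.65 * 0.9719 * 92 / 885
= 45.6319 g

45.6319 g


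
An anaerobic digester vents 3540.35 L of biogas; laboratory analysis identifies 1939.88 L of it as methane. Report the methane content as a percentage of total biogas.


CH4% = V_CH4 / V_total * 100
= 1939.88 / 3540.35 * 100
= 54.7935%

54.7935%


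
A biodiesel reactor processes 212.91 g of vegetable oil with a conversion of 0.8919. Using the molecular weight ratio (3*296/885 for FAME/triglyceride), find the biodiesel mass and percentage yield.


m_FAME = oil * conv * (3 * 296 / 885) = oil * conv * (888/885)
= 212.91 * 0.8919 * 888 / 885
= 190.5381 g
Y = m_FAME / oil * 100 = conv * (888/885) * 100
= 0.8919 * 888 / 885 * 100
= 89.49%

190.5381 g FAME; Y = 89.49%


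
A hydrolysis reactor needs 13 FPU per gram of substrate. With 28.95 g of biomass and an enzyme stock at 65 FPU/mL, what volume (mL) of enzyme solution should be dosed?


V = dosage * m_sub / activity
V = 13 * 28.95 / 65
V = 5.7900 mL

5.7900 mL


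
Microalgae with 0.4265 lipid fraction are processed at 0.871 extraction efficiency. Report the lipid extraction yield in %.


Y = lipid_content * extraction_eff * 100
= 0.4265 * 0.871 * 100
= 37.1481%

37.1481%


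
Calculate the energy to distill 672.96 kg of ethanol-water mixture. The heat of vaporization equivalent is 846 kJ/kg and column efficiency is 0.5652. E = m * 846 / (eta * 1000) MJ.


E = m * 846 / (eta * 1000)
= 672.96 * 846 / (0.5652 * 1000)
= 1007.2968 MJ

1007.2968 MJ


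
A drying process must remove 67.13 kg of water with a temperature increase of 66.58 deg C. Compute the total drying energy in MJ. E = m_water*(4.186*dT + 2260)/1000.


E = m_water * (4.186 * dT + 2260) / 1000
= 67.13 * (4.186 * 66.58 + 2260) / 1000
= 170.4232 MJ

170.4232 MJ


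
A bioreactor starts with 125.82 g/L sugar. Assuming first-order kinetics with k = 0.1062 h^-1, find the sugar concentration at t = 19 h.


S = S0 * exp(-k * t)
S = 125.82 * exp(-0.1062 * 19)
S = 16.7275 g/L

16.7275 g/L


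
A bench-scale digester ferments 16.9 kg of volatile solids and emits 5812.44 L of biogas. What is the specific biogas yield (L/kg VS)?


Y = V / VS
= 5812.44 / 16.9
= 343.9314 L/kg VS

343.9314 L/kg VS


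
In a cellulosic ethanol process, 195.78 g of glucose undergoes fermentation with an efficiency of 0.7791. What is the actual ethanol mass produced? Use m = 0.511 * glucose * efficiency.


Actual ethanol: m = 0.511 * 195.78 * 0.7791
m = 77.9440 g

77.9440 g


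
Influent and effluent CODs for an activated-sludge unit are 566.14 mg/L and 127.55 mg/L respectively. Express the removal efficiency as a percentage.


eta = (COD_in - COD_out) / COD_in * 100
= (566.14 - 127.55) / 566.14 * 100
= 77.4702%

77.4702%


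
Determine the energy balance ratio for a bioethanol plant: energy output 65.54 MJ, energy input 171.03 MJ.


EROI = E_out / E_in
= 65.54 / 171.03
= 0.3832

0.3832


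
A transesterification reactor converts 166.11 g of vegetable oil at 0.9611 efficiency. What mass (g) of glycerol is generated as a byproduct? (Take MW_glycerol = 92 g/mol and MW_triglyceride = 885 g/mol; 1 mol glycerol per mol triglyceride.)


glycerol = oil * conv * (92/885)
= 166.11 * 0.9611 * 92 / 885
= 16.5962 g

16.5962 g


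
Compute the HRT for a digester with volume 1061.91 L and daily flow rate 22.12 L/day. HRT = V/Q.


HRT = V / Q
= 1061.91 / 22.12
= 48.0068 days

48.0068 days


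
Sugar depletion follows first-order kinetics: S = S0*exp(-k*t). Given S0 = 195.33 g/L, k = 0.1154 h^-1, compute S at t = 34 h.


S = S0 * exp(-k * t)
S = 195.33 * exp(-0.1154 * 34)
S = 3.8616 g/L

3.8616 g/L


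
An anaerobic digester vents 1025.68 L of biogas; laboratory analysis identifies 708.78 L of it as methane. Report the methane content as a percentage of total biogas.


CH4% = V_CH4 / V_total * 100
= 708.78 / 1025.68 * 100
= 69.1034%

69.1034%


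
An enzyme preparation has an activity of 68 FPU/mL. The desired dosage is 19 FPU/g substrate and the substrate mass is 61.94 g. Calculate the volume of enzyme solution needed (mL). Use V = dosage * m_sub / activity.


V = dosage * m_sub / activity
V = 19 * 61.94 / 68
V = 17.3068 mL

17.3068 mL


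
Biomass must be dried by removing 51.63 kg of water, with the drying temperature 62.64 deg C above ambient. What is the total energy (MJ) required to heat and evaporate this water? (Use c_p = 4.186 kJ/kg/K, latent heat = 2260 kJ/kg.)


E = m_water * (4.186 * dT + 2260) / 1000
= 51.63 * (4.186 * 62.64 + 2260) / 1000
= 130.2218 MJ

130.2218 MJ


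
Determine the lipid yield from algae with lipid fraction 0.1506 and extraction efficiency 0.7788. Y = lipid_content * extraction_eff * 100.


Y = lipid_content * extraction_eff * 100
= 0.1506 * 0.7788 * 100
= 11.7287%

11.7287%


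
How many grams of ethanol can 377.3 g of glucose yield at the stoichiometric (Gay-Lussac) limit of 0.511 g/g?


Theoretical ethanol yield: m_EtOH = 0.511 * m_glucose
m_EtOH = 0.511 * 377.3 = 192.8003 g

192.8003 g


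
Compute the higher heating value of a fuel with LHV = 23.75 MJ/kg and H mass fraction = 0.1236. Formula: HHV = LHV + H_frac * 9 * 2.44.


HHV = LHV + H_frac * 9 * 2.44
= 23.75 + 0.1236 * 9 * 2.44
= 26.4643 MJ/kg

26.4643 MJ/kg


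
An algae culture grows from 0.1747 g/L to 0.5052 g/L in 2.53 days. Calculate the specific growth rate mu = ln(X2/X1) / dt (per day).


mu = ln(X2/X1) / dt
= ln(0.5052/0.1747) / 2.53
= 0.4197 per day

0.4197 per day


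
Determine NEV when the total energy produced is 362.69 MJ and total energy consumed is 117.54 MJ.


NEV = E_out - E_in
= 362.69 - 117.54
= 245.1500 MJ

245.1500 MJ


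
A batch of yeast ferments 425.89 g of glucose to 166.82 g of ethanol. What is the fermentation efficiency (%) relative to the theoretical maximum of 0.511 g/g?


Fermentation efficiency = (actual / (0.511 * glucose)) * 100
= (166.82 / (0.511 * 425.89)) * 100
= 76.6531%

76.6531%


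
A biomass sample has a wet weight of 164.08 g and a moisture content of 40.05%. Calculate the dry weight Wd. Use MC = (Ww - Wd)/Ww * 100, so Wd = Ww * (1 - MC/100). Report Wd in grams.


Wd = Ww * (1 - MC/100)
= 164.08 * (1 - 40.05/100)
= 98.3660 g

98.3660 g


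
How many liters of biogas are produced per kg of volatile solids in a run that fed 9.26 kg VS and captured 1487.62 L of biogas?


Y = V / VS
= 1487.62 / 9.26
= 160.6501 L/kg VS

160.6501 L/kg VS


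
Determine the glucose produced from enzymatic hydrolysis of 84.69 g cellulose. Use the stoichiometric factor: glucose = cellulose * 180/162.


glucose = cellulose * 180/162
= 84.69 * 180/162
= 94.1000 g

94.1000 g


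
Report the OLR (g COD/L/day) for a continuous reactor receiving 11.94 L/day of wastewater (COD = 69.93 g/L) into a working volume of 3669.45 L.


OLR = Q * S / V
= 11.94 * 69.93 / 3669.45
= 0.2275 g/L/day

0.2275 g/L/day


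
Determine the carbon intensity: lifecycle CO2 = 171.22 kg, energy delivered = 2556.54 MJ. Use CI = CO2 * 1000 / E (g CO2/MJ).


CI = CO2 * 1000 / E
= 171.22 * 1000 / 2556.54
= 66.9733 g CO2/MJ

66.9733 g CO2/MJ


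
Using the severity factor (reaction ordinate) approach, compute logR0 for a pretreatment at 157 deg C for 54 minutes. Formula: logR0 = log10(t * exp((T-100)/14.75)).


logR0 = log10(t * exp((T - 100) / 14.75))
= log10(54 * exp((157 - 100) / 14.75))
= 3.4107

3.4107


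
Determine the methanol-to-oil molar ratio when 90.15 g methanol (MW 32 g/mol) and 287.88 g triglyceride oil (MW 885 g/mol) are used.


Molar ratio = n_MeOH / n_oil = (MeOH/32) / (oil/885) = (MeOH * 885) / (32 * oil)
= (90.15 * 885) / (32 * 287.88)
= 8.6606

8.6606


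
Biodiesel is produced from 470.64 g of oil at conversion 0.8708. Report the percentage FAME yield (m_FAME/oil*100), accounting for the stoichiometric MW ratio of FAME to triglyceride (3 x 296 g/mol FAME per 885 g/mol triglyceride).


m_FAME = oil * conv * (3 * 296 / 885) = oil * conv * (888/885)
= 470.64 * 0.8708 * 888 / 885
= 411.2226 g
Y = m_FAME / oil * 100 = conv * (888/885) * 100
= 0.8708 * 888 / 885 * 100
= 87.38%

87.38%


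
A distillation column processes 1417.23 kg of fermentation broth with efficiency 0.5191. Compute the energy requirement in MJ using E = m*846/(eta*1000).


E = m * 846 / (eta * 1000)
= 1417.23 * 846 / (0.5191 * 1000)
= 2309.7218 MJ

2309.7218 MJ


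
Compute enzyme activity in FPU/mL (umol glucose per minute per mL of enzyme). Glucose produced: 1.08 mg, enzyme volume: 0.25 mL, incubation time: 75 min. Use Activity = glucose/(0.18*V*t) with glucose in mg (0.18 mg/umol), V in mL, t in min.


Activity = glucose_mg / (0.18 mg/umol * V_mL * t_min)
= 1.08 / (0.18 * 0.25 * 75)
= 0.3200 FPU/mL

0.3200 FPU/mL


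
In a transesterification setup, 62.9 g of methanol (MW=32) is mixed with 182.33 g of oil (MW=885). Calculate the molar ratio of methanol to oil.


Molar ratio = n_MeOH / n_oil = (MeOH/32) / (oil/885) = (MeOH * 885) / (32 * oil)
= (62.9 * 885) / (32 * 182.33)
= 9.5408

9.5408


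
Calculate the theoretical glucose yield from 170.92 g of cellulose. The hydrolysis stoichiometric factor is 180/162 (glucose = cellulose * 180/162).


glucose = cellulose * 180/162
= 170.92 * 180/162
= 189.9111 g

189.9111 g


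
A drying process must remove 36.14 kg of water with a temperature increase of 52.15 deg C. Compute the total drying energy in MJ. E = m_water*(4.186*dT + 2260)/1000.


E = m_water * (4.186 * dT + 2260) / 1000
= 36.14 * (4.186 * 52.15 + 2260) / 1000
= 89.5658 MJ

89.5658 MJ


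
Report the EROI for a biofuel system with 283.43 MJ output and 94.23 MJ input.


EROI = E_out / E_in
= 283.43 / 94.23
= 3.0079

3.0079


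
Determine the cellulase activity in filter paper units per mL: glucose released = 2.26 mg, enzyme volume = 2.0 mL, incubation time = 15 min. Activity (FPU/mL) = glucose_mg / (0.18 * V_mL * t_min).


Activity = glucose_mg / (0.18 mg/umol * V_mL * t_min)
= 2.26 / (0.18 * 2.0 * 15)
= 0.4185 FPU/mL

0.4185 FPU/mL


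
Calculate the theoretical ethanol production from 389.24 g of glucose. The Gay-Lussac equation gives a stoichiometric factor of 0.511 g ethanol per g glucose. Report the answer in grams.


Theoretical ethanol yield: m_EtOH = 0.511 * m_glucose
m_EtOH = 0.511 * 389.24 = 198.9016 g

198.9016 g


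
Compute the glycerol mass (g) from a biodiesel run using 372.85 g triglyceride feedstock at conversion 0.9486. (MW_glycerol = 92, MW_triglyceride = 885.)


glycerol = oil * conv * (92/885)
= 372.85 * 0.9486 * 92 / 885
= 36.7673 g

36.7673 g


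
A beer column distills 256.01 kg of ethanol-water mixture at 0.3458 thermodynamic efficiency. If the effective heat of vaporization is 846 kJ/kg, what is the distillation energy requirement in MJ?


E = m * 846 / (eta * 1000)
= 256.01 * 846 / (0.3458 * 1000)
= 626.3287 MJ

626.3287 MJ


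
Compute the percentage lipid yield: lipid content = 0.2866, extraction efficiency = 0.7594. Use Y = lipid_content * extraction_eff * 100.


Y = lipid_content * extraction_eff * 100
= 0.2866 * 0.7594 * 100
= 21.7644%

21.7644%
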